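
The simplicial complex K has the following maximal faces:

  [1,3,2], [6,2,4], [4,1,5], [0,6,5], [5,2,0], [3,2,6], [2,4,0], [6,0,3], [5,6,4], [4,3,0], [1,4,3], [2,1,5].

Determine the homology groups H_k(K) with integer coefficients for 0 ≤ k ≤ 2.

H_0 ≅ Z,  H_1 ≅ Z/2Z,  H_2 = 0.

We work with the vertex ordering 0 < 1 < 2 < 3 < 4 < 5 < 6. The simplices of K, each written with vertices in increasing order, are:

  0-simplices (7): [0], [1], [2], [3], [4], [5], [6]
  1-simplices (18): [0,2], [0,3], [0,4], [0,5], [0,6], [1,2], [1,3], [1,4], [1,5], [2,3], [2,4], [2,5], [2,6], [3,4], [3,6], [4,5], [4,6], [5,6]
  2-simplices (12): [0,2,4], [0,2,5], [0,3,4], [0,3,6], [0,5,6], [1,2,3], [1,2,5], [1,3,4], [1,4,5], [2,3,6], [2,4,6], [4,5,6]

so the chain groups are C_0 ≅ Z^7, C_1 ≅ Z^18, C_2 ≅ Z^12.

Boundary ∂_1: C_1 → C_0 sends each edge [p,q] (with p < q) to q − p. For instance
  ∂[1,5] = [5] − [1].
The resulting 7×18 matrix has rank 6, and its Smith normal form has invariant factors (1,1,1,1,1,1).

Boundary ∂_2: C_2 → C_1 maps a triangle to the signed sum of its edges. For instance
  ∂[1,3,4] = [3,4] − [1,4] + [1,3],
  ∂[0,2,4] = [2,4] − [0,4] + [0,2].
As a 18×12 matrix over Z this has rank 12, with invariant factors (1,1,1,1,1,1,1,1,1,1,1,2).

Computing H_k = (kernel of ∂_k) / (image of ∂_{k+1}):

  H_0: rank C_0 − rank ∂_1 = 7 − 6 = 1, and the invariant factors of ∂_1 are all 1, so H_0 = Z.
  H_1: rank ker ∂_1 − rank ∂_2 = (18 − 6) − 12 = 0, and ∂_2 has invariant factor 2 > 1, so H_1 = Z/2Z.
  H_2: rank ker ∂_2 − rank ∂_3 = (12 − 12) − 0 = 0, and there is no ∂_3, so H_2 = 0.

(K is a triangulation of the real projective plane RP^2.)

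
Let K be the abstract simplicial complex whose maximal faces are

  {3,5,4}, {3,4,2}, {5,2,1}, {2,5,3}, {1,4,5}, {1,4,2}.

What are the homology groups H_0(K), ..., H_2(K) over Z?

H_0 ≅ Z,  H_1 = 0,  H_2 ≅ Z.

Take the total order 1 < 2 < 3 < 4 < 5 on the vertex set. Then K (dimension 2) consists of the simplices:

  0-simplices (5): [1], [2], [3], [4], [5]
  1-simplices (9): [1,2], [1,4], [1,5], [2,3], [2,4], [2,5], [3,4], [3,5], [4,5]
  2-simplices (6): [1,2,4], [1,2,5], [1,4,5], [2,3,4], [2,3,5], [3,4,5]

Hence C_0 ≅ Z^5, C_1 ≅ Z^9, C_2 ≅ Z^6.

Boundary ∂_1: C_1 → C_0 maps an edge to its endpoints' difference, ∂[p,q] = q − p. For instance
  ∂[2,4] = [4] − [2].
The resulting 5×9 matrix has rank 4, and its Smith normal form has invariant factors (1,1,1,1).

∂_2: C_2 → C_1 acts by ∂[p,q,r] = [q,r] − [p,r] + [p,q]. For instance
  ∂[2,3,4] = [3,4] − [2,4] + [2,3],
  ∂[1,2,5] = [2,5] − [1,5] + [1,2].
The resulting 9×6 matrix has rank 5, and its Smith normal form has invariant factors (1,1,1,1,1).

Computing H_k = (kernel of ∂_k) / (image of ∂_{k+1}):

  H_0: rank C_0 − rank ∂_1 = 5 − 4 = 1, and the invariant factors of ∂_1 are all 1, so H_0 = Z.
  H_1: rank ker ∂_1 − rank ∂_2 = (9 − 4) − 5 = 0, and the invariant factors of ∂_2 are all 1, so H_1 = 0.
  H_2: rank ker ∂_2 − rank ∂_3 = (6 − 5) − 0 = 1, and there is no ∂_3, so H_2 = Z.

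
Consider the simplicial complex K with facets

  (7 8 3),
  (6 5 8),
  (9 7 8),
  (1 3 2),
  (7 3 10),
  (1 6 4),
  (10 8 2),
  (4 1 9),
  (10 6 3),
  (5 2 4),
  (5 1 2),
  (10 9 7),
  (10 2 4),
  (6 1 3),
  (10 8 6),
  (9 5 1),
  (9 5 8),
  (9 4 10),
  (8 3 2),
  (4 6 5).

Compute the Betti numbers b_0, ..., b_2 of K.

b_0 = 1, b_1 = 1, b_2 = 0.

Order the vertices as 1 < 2 < 3 < 4 < 5 < 6 < 7 < 8 < 9 < 10. Listing each simplex with vertices in this order, K has dimension 2 with simplices:

  0-simplices (10): [1], [2], [3], [4], [5], [6], [7], [8], [9], [10]
  1-simplices (30): (30 of them)
  2-simplices (20): (20 of them)

so the chain groups are C_0 ≅ Z^10, C_1 ≅ Z^30, C_2 ≅ Z^20.

∂_1: C_1 → C_0 is given by ∂[p,q] = [q] − [p]. For instance
  ∂[8,10] = [10] − [8].
As a 10×30 matrix over Z this has rank 9, with invariant factors (1,1,1,1,1,1,1,1,1).

∂_2: C_2 → C_1 sends each 2-simplex [p,q,r] to [q,r] − [p,r] + [p,q]. For instance
  ∂[7,8,9] = [8,9] − [7,9] + [7,8],
  ∂[7,9,10] = [9,10] − [7,10] + [7,9].
As a 30×20 matrix over Z this has rank 20, with invariant factors (1,1,1,1,1,1,1,1,1,1,1,1,1,1,1,1,1,1,1,2).

Reading off H_k = ker ∂_k / im ∂_{k+1}:

  H_0: rank C_0 − rank ∂_1 = 10 − 9 = 1, and the invariant factors of ∂_1 are all 1, so H_0 = Z.
  H_1: rank ker ∂_1 − rank ∂_2 = (30 − 9) − 20 = 1, and ∂_2 has invariant factor 2 > 1, so H_1 = Z ⊕ Z/2.
  H_2: rank ker ∂_2 − rank ∂_3 = (20 − 20) − 0 = 0, and there is no ∂_3, so H_2 = 0.

Hence the Betti numbers are b_0 = 1, b_1 = 1, b_2 = 0.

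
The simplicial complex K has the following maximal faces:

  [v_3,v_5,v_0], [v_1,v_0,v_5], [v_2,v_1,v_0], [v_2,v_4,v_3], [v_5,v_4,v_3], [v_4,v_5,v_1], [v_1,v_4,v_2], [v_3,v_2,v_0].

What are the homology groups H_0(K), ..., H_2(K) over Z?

We work with the vertex ordering v_0 < v_1 < v_2 < v_3 < v_4 < v_5. The simplices of K, each written with vertices in increasing order, are:

  0-simplices (6): [v_0], [v_1], [v_2], [v_3], [v_4], [v_5]
  1-simplices (12): [v_0,v_1], [v_0,v_2], [v_0,v_3], [v_0,v_5], [v_1,v_2], [v_1,v_4], [v_1,v_5], [v_2,v_3], [v_2,v_4], [v_3,v_4], [v_3,v_5], [v_4,v_5]
  2-simplices (8): [v_0,v_1,v_2], [v_0,v_1,v_5], [v_0,v_2,v_3], [v_0,v_3,v_5], [v_1,v_2,v_4], [v_1,v_4,v_5], [v_2,v_3,v_4], [v_3,v_4,v_5]

Hence C_0 ≅ Z^6, C_1 ≅ Z^12, C_2 ≅ Z^8.

Boundary ∂_1: C_1 → C_0 is given by ∂[p,q] = [q] − [p]. For instance
  ∂[v_2,v_3] = [v_3] − [v_2].
The 6×12 boundary matrix has rank 5 and Smith normal form diag(1,1,1,1,1).

Boundary ∂_2: C_2 → C_1 sends each 2-simplex [p,q,r] to [q,r] − [p,r] + [p,q]. For instance
  ∂[v_2,v_3,v_4] = [v_3,v_4] − [v_2,v_4] + [v_2,v_3],
  ∂[v_1,v_2,v_4] = [v_2,v_4] − [v_1,v_4] + [v_1,v_2].
The 12×8 boundary matrix has rank 7 and Smith normal form diag(1,1,1,1,1,1,1).

Computing H_k = (kernel of ∂_k) / (image of ∂_{k+1}):

  H_0: rank C_0 − rank ∂_1 = 6 − 5 = 1, and the invariant factors of ∂_1 are all 1, so H_0 = Z.
  H_1: rank ker ∂_1 − rank ∂_2 = (12 − 5) − 7 = 0, and the invariant factors of ∂_2 are all 1, so H_1 = 0.
  H_2: rank ker ∂_2 − rank ∂_3 = (8 − 7) − 0 = 1, and there is no ∂_3, so H_2 = Z.

As a check, the Euler characteristic is 6 − 12 + 8 = 2, which agrees with 1 − 0 + 1 = 2.

H_0 ≅ Z,  H_1 = 0,  H_2 ≅ Z.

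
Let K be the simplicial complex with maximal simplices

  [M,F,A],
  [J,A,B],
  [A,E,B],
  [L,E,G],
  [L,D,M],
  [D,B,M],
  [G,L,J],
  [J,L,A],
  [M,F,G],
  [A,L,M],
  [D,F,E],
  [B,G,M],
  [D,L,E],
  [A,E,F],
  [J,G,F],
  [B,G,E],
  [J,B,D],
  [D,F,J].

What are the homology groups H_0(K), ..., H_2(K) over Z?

We work with the vertex ordering A < B < D < E < F < G < J < L < M. The simplices of K, each written with vertices in increasing order, are:

  0-simplices (9): A, B, D, E, F, G, J, L, M
  1-simplices (27): AB, AE, AF, AJ, AL, AM, BD, BE, BG, BJ, BM, DE, DF, DJ, DL, DM, EF, EG, EL, FG, FJ, FM, GJ, GL, GM, JL, LM
  2-simplices (18): ABE, ABJ, AEF, AFM, AJL, ALM, BDJ, BDM, BEG, BGM, DEF, DEL, DFJ, DLM, EGL, FGJ, FGM, GJL

giving chain groups C_0 ≅ Z^9, C_1 ≅ Z^27, C_2 ≅ Z^18.

Boundary ∂_1: C_1 → C_0 maps an edge to its endpoints' difference, ∂[p,q] = q − p. For instance
  ∂AJ = J − A.
The resulting 9×27 matrix has rank 8, and its Smith normal form has invariant factors (1,1,1,1,1,1,1,1).

The boundary map ∂_2: C_2 → C_1 acts by ∂[p,q,r] = [q,r] − [p,r] + [p,q]. For instance
  ∂EGL = GL − EL + EG,
  ∂BDM = DM − BM + BD.
As a 27×18 matrix over Z this has rank 17, with invariant factors (1,1,1,1,1,1,1,1,1,1,1,1,1,1,1,1,1).

From H_k ≅ ker(∂_k) / im(∂_{k+1}) we obtain:

  H_0: rank C_0 − rank ∂_1 = 9 − 8 = 1, and the invariant factors of ∂_1 are all 1, so H_0 = Z.
  H_1: rank ker ∂_1 − rank ∂_2 = (27 − 8) − 17 = 2, and the invariant factors of ∂_2 are all 1, so H_1 = Z^2.
  H_2: rank ker ∂_2 − rank ∂_3 = (18 − 17) − 0 = 1, and there is no ∂_3, so H_2 = Z.

As a check, the Euler characteristic is 9 − 27 + 18 = 0, which agrees with 1 − 2 + 1 = 0.

H_0 ≅ Z,  H_1 ≅ Z^2,  H_2 ≅ Z.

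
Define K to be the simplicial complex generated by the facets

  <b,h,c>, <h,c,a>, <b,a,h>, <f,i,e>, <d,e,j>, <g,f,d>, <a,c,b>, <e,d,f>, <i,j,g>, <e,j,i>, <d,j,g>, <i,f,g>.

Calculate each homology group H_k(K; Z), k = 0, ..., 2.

H_0 = Z^2,  H_1 = 0,  H_2 = Z^2.

Order the vertices as a < b < c < d < e < f < g < h < i < j. Listing each simplex with vertices in this order, K has dimension 2 with simplices:

  0-simplices (10): a, b, c, d, e, f, g, h, i, j
  1-simplices (18): ab, ac, ah, bc, bh, ch, de, df, dg, dj, ef, ei, ej, fg, fi, gi, gj, ij
  2-simplices (12): abc, abh, ach, bch, def, dej, dfg, dgj, efi, eij, fgi, gij

Hence C_0 ≅ Z^10, C_1 ≅ Z^18, C_2 ≅ Z^12.

∂_1: C_1 → C_0 is given by ∂[p,q] = [q] − [p].
This gives a 10×18 integer matrix of rank 8; reducing to Smith normal form yields diagonal entries (1,1,1,1,1,1,1,1).

The boundary map ∂_2: C_2 → C_1 acts by ∂[p,q,r] = [q,r] − [p,r] + [p,q]. For instance
  ∂eij = ij − ej + ei,
  ∂ach = ch − ah + ac.
This gives a 18×12 integer matrix of rank 10; reducing to Smith normal form yields diagonal entries (1,1,1,1,1,1,1,1,1,1).

Reading off H_k = ker ∂_k / im ∂_{k+1}:

  H_0: rank C_0 − rank ∂_1 = 10 − 8 = 2, and the invariant factors of ∂_1 are all 1, so H_0 = Z^2.
  H_1: rank ker ∂_1 − rank ∂_2 = (18 − 8) − 10 = 0, and the invariant factors of ∂_2 are all 1, so H_1 = 0.
  H_2: rank ker ∂_2 − rank ∂_3 = (12 − 10) − 0 = 2, and there is no ∂_3, so H_2 = Z^2.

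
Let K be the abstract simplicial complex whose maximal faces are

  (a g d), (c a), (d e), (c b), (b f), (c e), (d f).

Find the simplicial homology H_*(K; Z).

H_0 ≅ Z,  H_1 ≅ Z^2,  H_2 = 0.

Order the vertices as a < b < c < d < e < f < g. Listing each simplex with vertices in this order, K has dimension 2 with simplices:

  0-simplices (7): a, b, c, d, e, f, g
  1-simplices (9): ac, ad, ag, bc, bf, ce, de, df, dg
  2-simplices (1): adg

so the chain groups are C_0 ≅ Z^7, C_1 ≅ Z^9, C_2 ≅ Z^1.

The boundary map ∂_1: C_1 → C_0 maps an edge to its endpoints' difference, ∂[p,q] = q − p. For instance
  ∂bf = f − b.
This gives a 7×9 integer matrix of rank 6; reducing to Smith normal form yields diagonal entries (1,1,1,1,1,1).

∂_2: C_2 → C_1 maps a triangle to the signed sum of its edges. For instance
  ∂adg = dg − ag + ad.
As a 9×1 matrix over Z this has rank 1, with invariant factors (1).

Now H_k = ker ∂_k / im ∂_{k+1}, so:

  H_0: rank C_0 − rank ∂_1 = 7 − 6 = 1, and the invariant factors of ∂_1 are all 1, so H_0 ≅ Z.
  H_1: rank ker ∂_1 − rank ∂_2 = (9 − 6) − 1 = 2, and the invariant factors of ∂_2 are all 1, so H_1 ≅ Z^2.
  H_2: rank ker ∂_2 − rank ∂_3 = (1 − 1) − 0 = 0, and there is no ∂_3, so H_2 ≅ 0.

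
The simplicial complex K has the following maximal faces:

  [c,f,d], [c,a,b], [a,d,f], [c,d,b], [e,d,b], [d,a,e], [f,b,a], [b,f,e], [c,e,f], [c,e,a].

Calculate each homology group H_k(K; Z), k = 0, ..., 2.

We work with the vertex ordering a < b < c < d < e < f. The simplices of K, each written with vertices in increasing order, are:

  0-simplices (6): a, b, c, d, e, f
  1-simplices (15): ab, ac, ad, ae, af, bc, bd, be, bf, cd, ce, cf, de, df, ef
  2-simplices (10): abc, abf, ace, ade, adf, bcd, bde, bef, cdf, cef

giving chain groups C_0 ≅ Z^6, C_1 ≅ Z^15, C_2 ≅ Z^10.

∂_1: C_1 → C_0 sends each edge [p,q] (with p < q) to q − p. For instance
  ∂be = e − b.
As a 6×15 matrix over Z this has rank 5, with invariant factors (1,1,1,1,1).

Boundary ∂_2: C_2 → C_1 acts by ∂[p,q,r] = [q,r] − [p,r] + [p,q]. For instance
  ∂cef = ef − cf + ce,
  ∂ade = de − ae + ad.
This gives a 15×10 integer matrix of rank 10; reducing to Smith normal form yields diagonal entries (1,1,1,1,1,1,1,1,1,2).

From H_k ≅ ker(∂_k) / im(∂_{k+1}) we obtain:

  H_0: rank C_0 − rank ∂_1 = 6 − 5 = 1, and the invariant factors of ∂_1 are all 1, so H_0 ≅ Z.
  H_1: rank ker ∂_1 − rank ∂_2 = (15 − 5) − 10 = 0, and ∂_2 has invariant factor 2 > 1, so H_1 ≅ Z/2.
  H_2: rank ker ∂_2 − rank ∂_3 = (10 − 10) − 0 = 0, and there is no ∂_3, so H_2 ≅ 0.

H_0 ≅ Z,  H_1 ≅ Z/2,  H_2 = 0.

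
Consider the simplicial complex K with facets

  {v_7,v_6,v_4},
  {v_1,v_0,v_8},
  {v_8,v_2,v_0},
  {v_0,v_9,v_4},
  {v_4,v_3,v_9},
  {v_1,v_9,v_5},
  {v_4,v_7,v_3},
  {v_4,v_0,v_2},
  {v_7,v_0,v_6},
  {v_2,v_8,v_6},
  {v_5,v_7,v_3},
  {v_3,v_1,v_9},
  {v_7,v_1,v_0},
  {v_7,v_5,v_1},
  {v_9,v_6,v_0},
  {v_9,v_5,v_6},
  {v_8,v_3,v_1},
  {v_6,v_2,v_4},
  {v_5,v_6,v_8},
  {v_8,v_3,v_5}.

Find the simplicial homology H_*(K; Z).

H_0 ≅ Z,  H_1 ≅ Z ⊕ Z/2,  H_2 = 0.

Take the total order v_0 < v_1 < v_2 < v_3 < v_4 < v_5 < v_6 < v_7 < v_8 < v_9 on the vertex set. Then K (dimension 2) consists of the simplices:

  0-simplices (10): [v_0], [v_1], [v_2], [v_3], [v_4], [v_5], [v_6], [v_7], [v_8], [v_9]
  1-simplices (30): (30 of them)
  2-simplices (20): (20 of them)

Hence C_0 ≅ Z^10, C_1 ≅ Z^30, C_2 ≅ Z^20.

∂_1: C_1 → C_0 is given by ∂[p,q] = [q] − [p].
As a 10×30 matrix over Z this has rank 9, with invariant factors (1,1,1,1,1,1,1,1,1).

The boundary map ∂_2: C_2 → C_1 acts by ∂[p,q,r] = [q,r] − [p,r] + [p,q]. For instance
  ∂[v_3,v_4,v_9] = [v_4,v_9] − [v_3,v_9] + [v_3,v_4],
  ∂[v_5,v_6,v_9] = [v_6,v_9] − [v_5,v_9] + [v_5,v_6].
This gives a 30×20 integer matrix of rank 20; reducing to Smith normal form yields diagonal entries (1,1,1,1,1,1,1,1,1,1,1,1,1,1,1,1,1,1,1,2).

Now H_k = ker ∂_k / im ∂_{k+1}, so:

  H_0: rank C_0 − rank ∂_1 = 10 − 9 = 1, and the invariant factors of ∂_1 are all 1, so H_0 ≅ Z.
  H_1: rank ker ∂_1 − rank ∂_2 = (30 − 9) − 20 = 1, and ∂_2 has invariant factor 2 > 1, so H_1 ≅ Z ⊕ Z/2.
  H_2: rank ker ∂_2 − rank ∂_3 = (20 − 20) − 0 = 0, and there is no ∂_3, so H_2 ≅ 0.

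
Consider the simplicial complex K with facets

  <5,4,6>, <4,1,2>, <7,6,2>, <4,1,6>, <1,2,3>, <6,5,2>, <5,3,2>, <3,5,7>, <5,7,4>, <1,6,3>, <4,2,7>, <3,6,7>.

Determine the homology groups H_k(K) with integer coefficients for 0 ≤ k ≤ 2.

H_0 ≅ Z,  H_1 ≅ Z/2,  H_2 = 0.

We work with the vertex ordering 1 < 2 < 3 < 4 < 5 < 6 < 7. The simplices of K, each written with vertices in increasing order, are:

  0-simplices (7): [1], [2], [3], [4], [5], [6], [7]
  1-simplices (18): [1,2], [1,3], [1,4], [1,6], [2,3], [2,4], [2,5], [2,6], [2,7], [3,5], [3,6], [3,7], [4,5], [4,6], [4,7], [5,6], [5,7], [6,7]
  2-simplices (12): [1,2,3], [1,2,4], [1,3,6], [1,4,6], [2,3,5], [2,4,7], [2,5,6], [2,6,7], [3,5,7], [3,6,7], [4,5,6], [4,5,7]

Hence C_0 ≅ Z^7, C_1 ≅ Z^18, C_2 ≅ Z^12.

Boundary ∂_1: C_1 → C_0 sends each edge [p,q] (with p < q) to q − p. For instance
  ∂[1,3] = [3] − [1].
The 7×18 boundary matrix has rank 6 and Smith normal form diag(1,1,1,1,1,1).

The boundary map ∂_2: C_2 → C_1 sends each 2-simplex [p,q,r] to [q,r] − [p,r] + [p,q]. For instance
  ∂[3,6,7] = [6,7] − [3,7] + [3,6],
  ∂[4,5,7] = [5,7] − [4,7] + [4,5].
This gives a 18×12 integer matrix of rank 12; reducing to Smith normal form yields diagonal entries (1,1,1,1,1,1,1,1,1,1,1,2).

Computing H_k = (kernel of ∂_k) / (image of ∂_{k+1}):

  H_0: rank C_0 − rank ∂_1 = 7 − 6 = 1, and the invariant factors of ∂_1 are all 1, so H_0 ≅ Z.
  H_1: rank ker ∂_1 − rank ∂_2 = (18 − 6) − 12 = 0, and ∂_2 has invariant factor 2 > 1, so H_1 ≅ Z/2.
  H_2: rank ker ∂_2 − rank ∂_3 = (12 − 12) − 0 = 0, and there is no ∂_3, so H_2 ≅ 0.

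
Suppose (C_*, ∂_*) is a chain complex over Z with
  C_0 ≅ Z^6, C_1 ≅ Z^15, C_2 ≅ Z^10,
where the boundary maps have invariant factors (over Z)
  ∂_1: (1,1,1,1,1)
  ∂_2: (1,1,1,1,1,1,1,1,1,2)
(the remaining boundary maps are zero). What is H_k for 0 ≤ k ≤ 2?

H_0 ≅ Z,  H_1 ≅ Z/2,  H_2 = 0.

H_0: b_0 = 6 − 0 − 5 = 1; torsion from ∂_1 factors > 1: none. So H_0 ≅ Z.
H_1: b_1 = 15 − 5 − 10 = 0; torsion from ∂_2 factors > 1: [2]. So H_1 ≅ Z/2.
H_2: b_2 = 10 − 10 − 0 = 0; torsion from ∂_3 factors > 1: none. So H_2 ≅ 0.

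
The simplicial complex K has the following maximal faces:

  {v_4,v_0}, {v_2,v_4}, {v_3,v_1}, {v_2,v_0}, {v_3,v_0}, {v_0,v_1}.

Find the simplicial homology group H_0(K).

Order the vertices as v_0 < v_1 < v_2 < v_3 < v_4. Listing each simplex with vertices in this order, K has dimension 1 with simplices:

  0-simplices (5): [v_0], [v_1], [v_2], [v_3], [v_4]
  1-simplices (6): [v_0,v_1], [v_0,v_2], [v_0,v_3], [v_0,v_4], [v_1,v_3], [v_2,v_4]

giving chain groups C_0 ≅ Z^5, C_1 ≅ Z^6.

Boundary ∂_1: C_1 → C_0 maps an edge to its endpoints' difference, ∂[p,q] = q − p. For instance
  ∂[v_0,v_1] = [v_1] − [v_0].
The resulting 5×6 matrix has rank 4, and its Smith normal form has invariant factors (1,1,1,1).

From H_k ≅ ker(∂_k) / im(∂_{k+1}) we obtain:

  H_0: rank C_0 − rank ∂_1 = 5 − 4 = 1, and the invariant factors of ∂_1 are all 1, so H_0 ≅ Z.

(K is a triangulation of a wedge of 2 circles.)

H_0 ≅ Z.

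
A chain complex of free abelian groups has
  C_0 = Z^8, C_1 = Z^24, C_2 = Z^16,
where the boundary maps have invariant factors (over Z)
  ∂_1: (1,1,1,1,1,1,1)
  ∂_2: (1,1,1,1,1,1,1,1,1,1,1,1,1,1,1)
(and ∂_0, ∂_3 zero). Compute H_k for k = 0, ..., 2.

H_0: b_0 = 8 − 0 − 7 = 1; torsion from ∂_1 factors > 1: none. So H_0 = Z.
H_1: b_1 = 24 − 7 − 15 = 2; torsion from ∂_2 factors > 1: none. So H_1 = Z^2.
H_2: b_2 = 16 − 15 − 0 = 1; torsion from ∂_3 factors > 1: none. So H_2 = Z.

H_0 = Z,  H_1 = Z^2,  H_2 = Z.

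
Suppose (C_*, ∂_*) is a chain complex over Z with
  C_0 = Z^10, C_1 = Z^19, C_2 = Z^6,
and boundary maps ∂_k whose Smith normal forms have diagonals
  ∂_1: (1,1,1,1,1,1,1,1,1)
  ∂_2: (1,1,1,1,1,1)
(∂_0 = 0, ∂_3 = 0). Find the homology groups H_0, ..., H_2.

H_0 ≅ Z,  H_1 ≅ Z^4,  H_2 = 0.

H_0: b_0 = 10 − 0 − 9 = 1; torsion from ∂_1 factors > 1: none. So H_0 ≅ Z.
H_1: b_1 = 19 − 9 − 6 = 4; torsion from ∂_2 factors > 1: none. So H_1 ≅ Z^4.
H_2: b_2 = 6 − 6 − 0 = 0; torsion from ∂_3 factors > 1: none. So H_2 ≅ 0.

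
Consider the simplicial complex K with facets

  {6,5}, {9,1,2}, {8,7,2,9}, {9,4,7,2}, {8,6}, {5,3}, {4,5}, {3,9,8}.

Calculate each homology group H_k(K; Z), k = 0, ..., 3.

H_0 ≅ Z,  H_1 ≅ Z^2,  H_2 = 0,  H_3 = 0.

We work with the vertex ordering 1 < 2 < 3 < 4 < 5 < 6 < 7 < 8 < 9. The simplices of K, each written with vertices in increasing order, are:

  0-simplices (9): [1], [2], [3], [4], [5], [6], [7], [8], [9]
  1-simplices (17): [1,2], [1,9], [2,4], [2,7], [2,8], [2,9], [3,5], [3,8], [3,9], [4,5], [4,7], [4,9], [5,6], [6,8], [7,8], [7,9], [8,9]
  2-simplices (9): [1,2,9], [2,4,7], [2,4,9], [2,7,8], [2,7,9], [2,8,9], [3,8,9], [4,7,9], [7,8,9]
  3-simplices (2): [2,4,7,9], [2,7,8,9]

giving chain groups C_0 ≅ Z^9, C_1 ≅ Z^17, C_2 ≅ Z^9, C_3 ≅ Z^2.

The boundary map ∂_1: C_1 → C_0 sends each edge [p,q] (with p < q) to q − p.
This gives a 9×17 integer matrix of rank 8; reducing to Smith normal form yields diagonal entries (1,1,1,1,1,1,1,1).

Boundary ∂_2: C_2 → C_1 acts by ∂[p,q,r] = [q,r] − [p,r] + [p,q]. For instance
  ∂[2,4,9] = [4,9] − [2,9] + [2,4],
  ∂[1,2,9] = [2,9] − [1,9] + [1,2].
As a 17×9 matrix over Z this has rank 7, with invariant factors (1,1,1,1,1,1,1).

∂_3: C_3 → C_2 sends each 3-simplex σ to the alternating sum Σ_i (−1)^i (σ with its i-th vertex removed). For instance
  ∂[2,7,8,9] = [7,8,9] − [2,8,9] + [2,7,9] − [2,7,8],
  ∂[2,4,7,9] = [4,7,9] − [2,7,9] + [2,4,9] − [2,4,7].
As a 9×2 matrix over Z this has rank 2, with invariant factors (1,1).

Reading off H_k = ker ∂_k / im ∂_{k+1}:

  H_0: rank C_0 − rank ∂_1 = 9 − 8 = 1, and the invariant factors of ∂_1 are all 1, so H_0 = Z.
  H_1: rank ker ∂_1 − rank ∂_2 = (17 − 8) − 7 = 2, and the invariant factors of ∂_2 are all 1, so H_1 = Z^2.
  H_2: rank ker ∂_2 − rank ∂_3 = (9 − 7) − 2 = 0, and the invariant factors of ∂_3 are all 1, so H_2 = 0.
  H_3: rank ker ∂_3 − rank ∂_4 = (2 − 2) − 0 = 0, and there is no ∂_4, so H_3 = 0.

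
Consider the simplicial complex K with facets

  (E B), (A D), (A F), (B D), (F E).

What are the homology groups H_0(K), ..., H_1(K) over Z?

H_0 ≅ Z,  H_1 ≅ Z.

Take the total order A < B < D < E < F on the vertex set. Then K (dimension 1) consists of the simplices:

  0-simplices (5): A, B, D, E, F
  1-simplices (5): AD, AF, BD, BE, EF

Hence C_0 ≅ Z^5, C_1 ≅ Z^5.

The boundary map ∂_1: C_1 → C_0 is given by ∂[p,q] = [q] − [p]. For instance
  ∂AF = F − A.
This gives a 5×5 integer matrix of rank 4; reducing to Smith normal form yields diagonal entries (1,1,1,1).

Now H_k = ker ∂_k / im ∂_{k+1}, so:

  H_0: rank C_0 − rank ∂_1 = 5 − 4 = 1, and the invariant factors of ∂_1 are all 1, so H_0 ≅ Z.
  H_1: rank ker ∂_1 − rank ∂_2 = (5 − 4) − 0 = 1, and there is no ∂_2, so H_1 ≅ Z.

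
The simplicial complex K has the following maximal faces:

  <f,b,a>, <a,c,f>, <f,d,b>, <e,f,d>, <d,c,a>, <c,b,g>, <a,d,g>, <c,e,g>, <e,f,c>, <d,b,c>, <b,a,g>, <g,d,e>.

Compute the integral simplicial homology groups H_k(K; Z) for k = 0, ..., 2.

H_0 = Z,  H_1 = Z/2,  H_2 = 0.

We work with the vertex ordering a < b < c < d < e < f < g. The simplices of K, each written with vertices in increasing order, are:

  0-simplices (7): a, b, c, d, e, f, g
  1-simplices (18): ab, ac, ad, af, ag, bc, bd, bf, bg, cd, ce, cf, cg, de, df, dg, ef, eg
  2-simplices (12): abf, abg, acd, acf, adg, bcd, bcg, bdf, cef, ceg, def, deg

so the chain groups are C_0 ≅ Z^7, C_1 ≅ Z^18, C_2 ≅ Z^12.

∂_1: C_1 → C_0 is given by ∂[p,q] = [q] − [p]. For instance
  ∂bf = f − b.
As a 7×18 matrix over Z this has rank 6, with invariant factors (1,1,1,1,1,1).

Boundary ∂_2: C_2 → C_1 sends each 2-simplex [p,q,r] to [q,r] − [p,r] + [p,q]. For instance
  ∂bdf = df − bf + bd,
  ∂ceg = eg − cg + ce.
The resulting 18×12 matrix has rank 12, and its Smith normal form has invariant factors (1,1,1,1,1,1,1,1,1,1,1,2).

Reading off H_k = ker ∂_k / im ∂_{k+1}:

  H_0: rank C_0 − rank ∂_1 = 7 − 6 = 1, and the invariant factors of ∂_1 are all 1, so H_0 = Z.
  H_1: rank ker ∂_1 − rank ∂_2 = (18 − 6) − 12 = 0, and ∂_2 has invariant factor 2 > 1, so H_1 = Z/2.
  H_2: rank ker ∂_2 − rank ∂_3 = (12 − 12) − 0 = 0, and there is no ∂_3, so H_2 = 0.

(K is a triangulation of the real projective plane RP^2.)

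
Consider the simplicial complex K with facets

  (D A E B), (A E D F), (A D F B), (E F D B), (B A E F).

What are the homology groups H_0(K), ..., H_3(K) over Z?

H_0 = Z,  H_1 = 0,  H_2 = 0,  H_3 = Z.

We work with the vertex ordering A < B < D < E < F. The simplices of K, each written with vertices in increasing order, are:

  0-simplices (5): A, B, D, E, F
  1-simplices (10): AB, AD, AE, AF, BD, BE, BF, DE, DF, EF
  2-simplices (10): ABD, ABE, ABF, ADE, ADF, AEF, BDE, BDF, BEF, DEF
  3-simplices (5): ABDE, ABDF, ABEF, ADEF, BDEF

so the chain groups are C_0 ≅ Z^5, C_1 ≅ Z^10, C_2 ≅ Z^10, C_3 ≅ Z^5.

∂_1: C_1 → C_0 is given by ∂[p,q] = [q] − [p].
As a 5×10 matrix over Z this has rank 4, with invariant factors (1,1,1,1).

∂_2: C_2 → C_1 maps a triangle to the signed sum of its edges. For instance
  ∂ADF = DF − AF + AD,
  ∂ABF = BF − AF + AB.
The 10×10 boundary matrix has rank 6 and Smith normal form diag(1,1,1,1,1,1).

∂_3: C_3 → C_2 sends each 3-simplex σ to the alternating sum Σ_i (−1)^i (σ with its i-th vertex removed). For instance
  ∂ADEF = DEF − AEF + ADF − ADE,
  ∂ABDF = BDF − ADF + ABF − ABD.
As a 10×5 matrix over Z this has rank 4, with invariant factors (1,1,1,1).

Reading off H_k = ker ∂_k / im ∂_{k+1}:

  H_0: rank C_0 − rank ∂_1 = 5 − 4 = 1, and the invariant factors of ∂_1 are all 1, so H_0 = Z.
  H_1: rank ker ∂_1 − rank ∂_2 = (10 − 4) − 6 = 0, and the invariant factors of ∂_2 are all 1, so H_1 = 0.
  H_2: rank ker ∂_2 − rank ∂_3 = (10 − 6) − 4 = 0, and the invariant factors of ∂_3 are all 1, so H_2 = 0.
  H_3: rank ker ∂_3 − rank ∂_4 = (5 − 4) − 0 = 1, and there is no ∂_4, so H_3 = Z.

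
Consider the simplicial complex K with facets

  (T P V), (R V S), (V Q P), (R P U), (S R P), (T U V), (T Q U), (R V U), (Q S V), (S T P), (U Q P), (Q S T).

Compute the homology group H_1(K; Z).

H_1 = Z/2.

K has 7 vertices, 18 edges, 12 triangles.
rank ∂_1 = 6, rank ∂_2 = 12 ⇒ b_1 = 18 − 6 − 12 = 0; ∂_2 has invariant factor(s) [2] giving torsion. So H_1 = Z/2.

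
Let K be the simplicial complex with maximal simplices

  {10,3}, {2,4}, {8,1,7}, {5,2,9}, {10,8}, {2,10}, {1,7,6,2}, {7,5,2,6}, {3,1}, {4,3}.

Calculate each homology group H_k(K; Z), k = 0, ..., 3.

Take the total order 1 < 2 < 3 < 4 < 5 < 6 < 7 < 8 < 9 < 10 on the vertex set. Then K (dimension 3) consists of the simplices:

  0-simplices (10): [1], [2], [3], [4], [5], [6], [7], [8], [9], [10]
  1-simplices (19): [1,2], [1,3], [1,6], [1,7], [1,8], [2,4], [2,5], [2,6], [2,7], [2,9], [2,10], [3,4], [3,10], [5,6], [5,7], [5,9], [6,7], [7,8], [8,10]
  2-simplices (9): [1,2,6], [1,2,7], [1,6,7], [1,7,8], [2,5,6], [2,5,7], [2,5,9], [2,6,7], [5,6,7]
  3-simplices (2): [1,2,6,7], [2,5,6,7]

giving chain groups C_0 ≅ Z^10, C_1 ≅ Z^19, C_2 ≅ Z^9, C_3 ≅ Z^2.

The boundary map ∂_1: C_1 → C_0 maps an edge to its endpoints' difference, ∂[p,q] = q − p. For instance
  ∂[1,8] = [8] − [1].
The resulting 10×19 matrix has rank 9, and its Smith normal form has invariant factors (1,1,1,1,1,1,1,1,1).

Boundary ∂_2: C_2 → C_1 sends each 2-simplex [p,q,r] to [q,r] − [p,r] + [p,q]. For instance
  ∂[2,5,9] = [5,9] − [2,9] + [2,5],
  ∂[2,5,7] = [5,7] − [2,7] + [2,5].
As a 19×9 matrix over Z this has rank 7, with invariant factors (1,1,1,1,1,1,1).

The boundary map ∂_3: C_3 → C_2 sends each 3-simplex σ to the alternating sum Σ_i (−1)^i (σ with its i-th vertex removed). For instance
  ∂[2,5,6,7] = [5,6,7] − [2,6,7] + [2,5,7] − [2,5,6],
  ∂[1,2,6,7] = [2,6,7] − [1,6,7] + [1,2,7] − [1,2,6].
As a 9×2 matrix over Z this has rank 2, with invariant factors (1,1).

From H_k ≅ ker(∂_k) / im(∂_{k+1}) we obtain:

  H_0: rank C_0 − rank ∂_1 = 10 − 9 = 1, and the invariant factors of ∂_1 are all 1, so H_0 ≅ Z.
  H_1: rank ker ∂_1 − rank ∂_2 = (19 − 9) − 7 = 3, and the invariant factors of ∂_2 are all 1, so H_1 ≅ Z^3.
  H_2: rank ker ∂_2 − rank ∂_3 = (9 − 7) − 2 = 0, and the invariant factors of ∂_3 are all 1, so H_2 ≅ 0.
  H_3: rank ker ∂_3 − rank ∂_4 = (2 − 2) − 0 = 0, and there is no ∂_4, so H_3 ≅ 0.

H_0 ≅ Z,  H_1 ≅ Z^3,  H_2 = 0,  H_3 = 0.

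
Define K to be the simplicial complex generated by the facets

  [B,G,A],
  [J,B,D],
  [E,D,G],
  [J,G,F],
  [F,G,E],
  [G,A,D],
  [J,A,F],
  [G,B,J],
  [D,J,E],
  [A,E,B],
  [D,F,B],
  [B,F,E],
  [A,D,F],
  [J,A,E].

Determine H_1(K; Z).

Take the total order A < B < D < E < F < G < J on the vertex set. Then K (dimension 2) consists of the simplices:

  0-simplices (7): A, B, D, E, F, G, J
  1-simplices (21): AB, AD, AE, AF, AG, AJ, BD, BE, BF, BG, BJ, DE, DF, DG, DJ, EF, EG, EJ, FG, FJ, GJ
  2-simplices (14): ABE, ABG, ADF, ADG, AEJ, AFJ, BDF, BDJ, BEF, BGJ, DEG, DEJ, EFG, FGJ

giving chain groups C_0 ≅ Z^7, C_1 ≅ Z^21, C_2 ≅ Z^14.

∂_1: C_1 → C_0 sends each edge [p,q] (with p < q) to q − p. For instance
  ∂AF = F − A.
As a 7×21 matrix over Z this has rank 6, with invariant factors (1,1,1,1,1,1).

Boundary ∂_2: C_2 → C_1 acts by ∂[p,q,r] = [q,r] − [p,r] + [p,q]. For instance
  ∂ABE = BE − AE + AB,
  ∂BDF = DF − BF + BD.
The 21×14 boundary matrix has rank 13 and Smith normal form diag(1,1,1,1,1,1,1,1,1,1,1,1,1).

From H_k ≅ ker(∂_k) / im(∂_{k+1}) we obtain:

  H_1: rank ker ∂_1 − rank ∂_2 = (21 − 6) − 13 = 2, and the invariant factors of ∂_2 are all 1, so H_1 = Z^2.

H_1 = Z^2.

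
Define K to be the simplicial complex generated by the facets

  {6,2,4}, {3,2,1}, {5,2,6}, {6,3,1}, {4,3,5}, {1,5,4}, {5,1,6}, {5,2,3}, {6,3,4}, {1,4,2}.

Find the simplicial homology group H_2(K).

H_2 = 0.

Order the vertices as 1 < 2 < 3 < 4 < 5 < 6. Listing each simplex with vertices in this order, K has dimension 2 with simplices:

  0-simplices (6): [1], [2], [3], [4], [5], [6]
  1-simplices (15): [1,2], [1,3], [1,4], [1,5], [1,6], [2,3], [2,4], [2,5], [2,6], [3,4], [3,5], [3,6], [4,5], [4,6], [5,6]
  2-simplices (10): [1,2,3], [1,2,4], [1,3,6], [1,4,5], [1,5,6], [2,3,5], [2,4,6], [2,5,6], [3,4,5], [3,4,6]

so the chain groups are C_0 ≅ Z^6, C_1 ≅ Z^15, C_2 ≅ Z^10.

The boundary map ∂_1: C_1 → C_0 maps an edge to its endpoints' difference, ∂[p,q] = q − p. For instance
  ∂[1,3] = [3] − [1].
The 6×15 boundary matrix has rank 5 and Smith normal form diag(1,1,1,1,1).

The boundary map ∂_2: C_2 → C_1 sends each 2-simplex [p,q,r] to [q,r] − [p,r] + [p,q]. For instance
  ∂[3,4,5] = [4,5] − [3,5] + [3,4],
  ∂[2,5,6] = [5,6] − [2,6] + [2,5].
The 15×10 boundary matrix has rank 10 and Smith normal form diag(1,1,1,1,1,1,1,1,1,2).

Reading off H_k = ker ∂_k / im ∂_{k+1}:

  H_2: rank ker ∂_2 − rank ∂_3 = (10 − 10) − 0 = 0, and there is no ∂_3, so H_2 = 0.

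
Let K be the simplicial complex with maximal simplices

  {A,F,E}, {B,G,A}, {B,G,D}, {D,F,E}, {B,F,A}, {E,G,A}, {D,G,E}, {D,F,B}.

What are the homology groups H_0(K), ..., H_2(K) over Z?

H_0 ≅ Z,  H_1 = 0,  H_2 ≅ Z.

K has 6 vertices, 12 edges, 8 triangles.
rank ∂_0 = 0, rank ∂_1 = 5 ⇒ b_0 = 6 − 0 − 5 = 1; all invariant factors of ∂_1 are 1 so no torsion. So H_0 ≅ Z.
rank ∂_1 = 5, rank ∂_2 = 7 ⇒ b_1 = 12 − 5 − 7 = 0; all invariant factors of ∂_2 are 1 so no torsion. So H_1 ≅ 0.
rank ∂_2 = 7, rank ∂_3 = 0 ⇒ b_2 = 8 − 7 − 0 = 1. So H_2 ≅ Z.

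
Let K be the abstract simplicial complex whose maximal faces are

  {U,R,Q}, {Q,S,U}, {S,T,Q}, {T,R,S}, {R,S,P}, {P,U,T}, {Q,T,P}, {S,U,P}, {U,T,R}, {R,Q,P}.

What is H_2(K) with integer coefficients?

H_2 ≅ 0.

K has 6 vertices, 15 edges, 10 triangles.
rank ∂_2 = 10, rank ∂_3 = 0 ⇒ b_2 = 10 − 10 − 0 = 0. So H_2 ≅ 0.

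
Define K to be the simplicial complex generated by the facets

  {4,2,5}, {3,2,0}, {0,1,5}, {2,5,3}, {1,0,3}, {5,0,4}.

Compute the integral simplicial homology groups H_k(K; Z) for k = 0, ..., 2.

H_0 = Z,  H_1 = Z,  H_2 = 0.

We work with the vertex ordering 0 < 1 < 2 < 3 < 4 < 5. The simplices of K, each written with vertices in increasing order, are:

  0-simplices (6): [0], [1], [2], [3], [4], [5]
  1-simplices (12): [0,1], [0,2], [0,3], [0,4], [0,5], [1,3], [1,5], [2,3], [2,4], [2,5], [3,5], [4,5]
  2-simplices (6): [0,1,3], [0,1,5], [0,2,3], [0,4,5], [2,3,5], [2,4,5]

so the chain groups are C_0 ≅ Z^6, C_1 ≅ Z^12, C_2 ≅ Z^6.

Boundary ∂_1: C_1 → C_0 sends each edge [p,q] (with p < q) to q − p. For instance
  ∂[0,1] = [1] − [0].
As a 6×12 matrix over Z this has rank 5, with invariant factors (1,1,1,1,1).

∂_2: C_2 → C_1 maps a triangle to the signed sum of its edges. For instance
  ∂[0,1,5] = [1,5] − [0,5] + [0,1],
  ∂[0,4,5] = [4,5] − [0,5] + [0,4].
As a 12×6 matrix over Z this has rank 6, with invariant factors (1,1,1,1,1,1).

Computing H_k = (kernel of ∂_k) / (image of ∂_{k+1}):

  H_0: rank C_0 − rank ∂_1 = 6 − 5 = 1, and the invariant factors of ∂_1 are all 1, so H_0 = Z.
  H_1: rank ker ∂_1 − rank ∂_2 = (12 − 5) − 6 = 1, and the invariant factors of ∂_2 are all 1, so H_1 = Z.
  H_2: rank ker ∂_2 − rank ∂_3 = (6 − 6) − 0 = 0, and there is no ∂_3, so H_2 = 0.

(K is a triangulation of the cylinder S^1 x I.)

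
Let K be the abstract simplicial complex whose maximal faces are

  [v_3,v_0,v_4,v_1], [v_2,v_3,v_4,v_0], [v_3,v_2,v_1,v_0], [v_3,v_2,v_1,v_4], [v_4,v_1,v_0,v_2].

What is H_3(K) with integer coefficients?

H_3 ≅ Z.

K has 5 vertices, 10 edges, 10 triangles, 5 3-simplices.
rank ∂_3 = 4, rank ∂_4 = 0 ⇒ b_3 = 5 − 4 − 0 = 1. So H_3 ≅ Z.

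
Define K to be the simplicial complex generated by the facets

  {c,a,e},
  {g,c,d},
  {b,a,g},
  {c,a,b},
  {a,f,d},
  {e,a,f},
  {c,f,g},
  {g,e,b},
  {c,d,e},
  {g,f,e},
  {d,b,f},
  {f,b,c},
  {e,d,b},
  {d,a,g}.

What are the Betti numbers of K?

b_0 = 1, b_1 = 2, b_2 = 1.

Order the vertices as a < b < c < d < e < f < g. Listing each simplex with vertices in this order, K has dimension 2 with simplices:

  0-simplices (7): a, b, c, d, e, f, g
  1-simplices (21): ab, ac, ad, ae, af, ag, bc, bd, be, bf, bg, cd, ce, cf, cg, de, df, dg, ef, eg, fg
  2-simplices (14): abc, abg, ace, adf, adg, aef, bcf, bde, bdf, beg, cde, cdg, cfg, efg

giving chain groups C_0 ≅ Z^7, C_1 ≅ Z^21, C_2 ≅ Z^14.

∂_1: C_1 → C_0 maps an edge to its endpoints' difference, ∂[p,q] = q − p. For instance
  ∂ac = c − a.
The 7×21 boundary matrix has rank 6 and Smith normal form diag(1,1,1,1,1,1).

∂_2: C_2 → C_1 acts by ∂[p,q,r] = [q,r] − [p,r] + [p,q]. For instance
  ∂ace = ce − ae + ac,
  ∂aef = ef − af + ae.
The 21×14 boundary matrix has rank 13 and Smith normal form diag(1,1,1,1,1,1,1,1,1,1,1,1,1).

Now H_k = ker ∂_k / im ∂_{k+1}, so:

  H_0: rank C_0 − rank ∂_1 = 7 − 6 = 1, and the invariant factors of ∂_1 are all 1, so H_0 ≅ Z.
  H_1: rank ker ∂_1 − rank ∂_2 = (21 − 6) − 13 = 2, and the invariant factors of ∂_2 are all 1, so H_1 ≅ Z^2.
  H_2: rank ker ∂_2 − rank ∂_3 = (14 − 13) − 0 = 1, and there is no ∂_3, so H_2 ≅ Z.

As a check, the Euler characteristic is 7 − 21 + 14 = 0, which agrees with 1 − 2 + 1 = 0.

Hence the Betti numbers are b_0 = 1, b_1 = 2, b_2 = 1.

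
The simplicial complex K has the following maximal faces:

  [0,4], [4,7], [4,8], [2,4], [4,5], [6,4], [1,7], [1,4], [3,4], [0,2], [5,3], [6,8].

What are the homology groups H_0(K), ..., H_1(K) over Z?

H_0 = Z,  H_1 = Z^4.

Take the total order 0 < 1 < 2 < 3 < 4 < 5 < 6 < 7 < 8 on the vertex set. Then K (dimension 1) consists of the simplices:

  0-simplices (9): [0], [1], [2], [3], [4], [5], [6], [7], [8]
  1-simplices (12): [0,2], [0,4], [1,4], [1,7], [2,4], [3,4], [3,5], [4,5], [4,6], [4,7], [4,8], [6,8]

so the chain groups are C_0 ≅ Z^9, C_1 ≅ Z^12.

The boundary map ∂_1: C_1 → C_0 maps an edge to its endpoints' difference, ∂[p,q] = q − p. For instance
  ∂[3,4] = [4] − [3].
As a 9×12 matrix over Z this has rank 8, with invariant factors (1,1,1,1,1,1,1,1).

Now H_k = ker ∂_k / im ∂_{k+1}, so:

  H_0: rank C_0 − rank ∂_1 = 9 − 8 = 1, and the invariant factors of ∂_1 are all 1, so H_0 ≅ Z.
  H_1: rank ker ∂_1 − rank ∂_2 = (12 − 8) − 0 = 4, and there is no ∂_2, so H_1 ≅ Z^4.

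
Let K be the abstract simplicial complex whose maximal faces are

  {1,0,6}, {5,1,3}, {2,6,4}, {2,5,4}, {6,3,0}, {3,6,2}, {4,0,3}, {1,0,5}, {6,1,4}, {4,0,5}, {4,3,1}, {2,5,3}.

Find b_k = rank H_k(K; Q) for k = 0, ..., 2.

Order the vertices as 0 < 1 < 2 < 3 < 4 < 5 < 6. Listing each simplex with vertices in this order, K has dimension 2 with simplices:

  0-simplices (7): [0], [1], [2], [3], [4], [5], [6]
  1-simplices (18): [0,1], [0,3], [0,4], [0,5], [0,6], [1,3], [1,4], [1,5], [1,6], [2,3], [2,4], [2,5], [2,6], [3,4], [3,5], [3,6], [4,5], [4,6]
  2-simplices (12): [0,1,5], [0,1,6], [0,3,4], [0,3,6], [0,4,5], [1,3,4], [1,3,5], [1,4,6], [2,3,5], [2,3,6], [2,4,5], [2,4,6]

Hence C_0 ≅ Z^7, C_1 ≅ Z^18, C_2 ≅ Z^12.

The boundary map ∂_1: C_1 → C_0 sends each edge [p,q] (with p < q) to q − p.
The resulting 7×18 matrix has rank 6, and its Smith normal form has invariant factors (1,1,1,1,1,1).

The boundary map ∂_2: C_2 → C_1 acts by ∂[p,q,r] = [q,r] − [p,r] + [p,q]. For instance
  ∂[0,1,5] = [1,5] − [0,5] + [0,1],
  ∂[2,4,5] = [4,5] − [2,5] + [2,4].
As a 18×12 matrix over Z this has rank 12, with invariant factors (1,1,1,1,1,1,1,1,1,1,1,2).

Computing H_k = (kernel of ∂_k) / (image of ∂_{k+1}):

  H_0: rank C_0 − rank ∂_1 = 7 − 6 = 1, and the invariant factors of ∂_1 are all 1, so H_0 ≅ Z.
  H_1: rank ker ∂_1 − rank ∂_2 = (18 − 6) − 12 = 0, and ∂_2 has invariant factor 2 > 1, so H_1 ≅ Z/2.
  H_2: rank ker ∂_2 − rank ∂_3 = (12 − 12) − 0 = 0, and there is no ∂_3, so H_2 ≅ 0.

As a check, the Euler characteristic is 7 − 18 + 12 = 1, which agrees with 1 − 0 + 0 = 1.

Hence the Betti numbers are b_0 = 1, b_1 = 0, b_2 = 0.

b_0 = 1, b_1 = 0, b_2 = 0.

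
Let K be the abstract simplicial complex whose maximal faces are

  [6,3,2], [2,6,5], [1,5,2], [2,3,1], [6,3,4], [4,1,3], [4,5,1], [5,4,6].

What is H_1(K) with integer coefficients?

H_1 ≅ 0.

Take the total order 1 < 2 < 3 < 4 < 5 < 6 on the vertex set. Then K (dimension 2) consists of the simplices:

  0-simplices (6): [1], [2], [3], [4], [5], [6]
  1-simplices (12): [1,2], [1,3], [1,4], [1,5], [2,3], [2,5], [2,6], [3,4], [3,6], [4,5], [4,6], [5,6]
  2-simplices (8): [1,2,3], [1,2,5], [1,3,4], [1,4,5], [2,3,6], [2,5,6], [3,4,6], [4,5,6]

so the chain groups are C_0 ≅ Z^6, C_1 ≅ Z^12, C_2 ≅ Z^8.

∂_1: C_1 → C_0 sends each edge [p,q] (with p < q) to q − p. For instance
  ∂[2,3] = [3] − [2].
The 6×12 boundary matrix has rank 5 and Smith normal form diag(1,1,1,1,1).

The boundary map ∂_2: C_2 → C_1 maps a triangle to the signed sum of its edges. For instance
  ∂[1,2,3] = [2,3] − [1,3] + [1,2],
  ∂[2,5,6] = [5,6] − [2,6] + [2,5].
As a 12×8 matrix over Z this has rank 7, with invariant factors (1,1,1,1,1,1,1).

Computing H_k = (kernel of ∂_k) / (image of ∂_{k+1}):

  H_1: rank ker ∂_1 − rank ∂_2 = (12 − 5) − 7 = 0, and the invariant factors of ∂_2 are all 1, so H_1 ≅ 0.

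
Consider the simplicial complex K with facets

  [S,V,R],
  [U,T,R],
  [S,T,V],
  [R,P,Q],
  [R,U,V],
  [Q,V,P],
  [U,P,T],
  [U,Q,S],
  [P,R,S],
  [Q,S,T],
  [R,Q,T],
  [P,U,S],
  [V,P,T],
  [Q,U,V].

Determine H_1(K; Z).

H_1 ≅ Z^2.

K has 7 vertices, 21 edges, 14 triangles.
rank ∂_1 = 6, rank ∂_2 = 13 ⇒ b_1 = 21 − 6 − 13 = 2; all invariant factors of ∂_2 are 1 so no torsion. So H_1 = Z^2.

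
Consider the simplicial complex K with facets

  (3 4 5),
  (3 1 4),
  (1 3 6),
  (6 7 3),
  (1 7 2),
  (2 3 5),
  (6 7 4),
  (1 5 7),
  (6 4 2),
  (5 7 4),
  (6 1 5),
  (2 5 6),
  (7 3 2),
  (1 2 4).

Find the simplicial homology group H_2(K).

H_2 = Z.

Order the vertices as 1 < 2 < 3 < 4 < 5 < 6 < 7. Listing each simplex with vertices in this order, K has dimension 2 with simplices:

  0-simplices (7): [1], [2], [3], [4], [5], [6], [7]
  1-simplices (21): [1,2], [1,3], [1,4], [1,5], [1,6], [1,7], [2,3], [2,4], [2,5], [2,6], [2,7], [3,4], [3,5], [3,6], [3,7], [4,5], [4,6], [4,7], [5,6], [5,7], [6,7]
  2-simplices (14): [1,2,4], [1,2,7], [1,3,4], [1,3,6], [1,5,6], [1,5,7], [2,3,5], [2,3,7], [2,4,6], [2,5,6], [3,4,5], [3,6,7], [4,5,7], [4,6,7]

Hence C_0 ≅ Z^7, C_1 ≅ Z^21, C_2 ≅ Z^14.

∂_1: C_1 → C_0 maps an edge to its endpoints' difference, ∂[p,q] = q − p. For instance
  ∂[3,5] = [5] − [3].
The resulting 7×21 matrix has rank 6, and its Smith normal form has invariant factors (1,1,1,1,1,1).

∂_2: C_2 → C_1 maps a triangle to the signed sum of its edges. For instance
  ∂[2,3,7] = [3,7] − [2,7] + [2,3],
  ∂[2,3,5] = [3,5] − [2,5] + [2,3].
The 21×14 boundary matrix has rank 13 and Smith normal form diag(1,1,1,1,1,1,1,1,1,1,1,1,1).

Now H_k = ker ∂_k / im ∂_{k+1}, so:

  H_2: rank ker ∂_2 − rank ∂_3 = (14 − 13) − 0 = 1, and there is no ∂_3, so H_2 = Z.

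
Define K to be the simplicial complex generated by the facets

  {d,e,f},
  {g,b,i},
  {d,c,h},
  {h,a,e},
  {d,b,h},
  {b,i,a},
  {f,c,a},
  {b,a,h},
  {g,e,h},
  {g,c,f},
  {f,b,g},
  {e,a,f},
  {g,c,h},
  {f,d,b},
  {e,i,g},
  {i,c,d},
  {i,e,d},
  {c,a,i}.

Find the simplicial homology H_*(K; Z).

K has 9 vertices, 27 edges, 18 triangles.
rank ∂_0 = 0, rank ∂_1 = 8 ⇒ b_0 = 9 − 0 − 8 = 1; all invariant factors of ∂_1 are 1 so no torsion. So H_0 = Z.
rank ∂_1 = 8, rank ∂_2 = 17 ⇒ b_1 = 27 − 8 − 17 = 2; all invariant factors of ∂_2 are 1 so no torsion. So H_1 = Z^2.
rank ∂_2 = 17, rank ∂_3 = 0 ⇒ b_2 = 18 − 17 − 0 = 1. So H_2 = Z.

H_0 = Z,  H_1 = Z^2,  H_2 = Z.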